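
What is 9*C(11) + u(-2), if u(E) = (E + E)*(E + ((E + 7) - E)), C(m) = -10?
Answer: -110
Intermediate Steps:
u(E) = 2*E*(7 + E) (u(E) = (2*E)*(E + ((7 + E) - E)) = (2*E)*(E + 7) = (2*E)*(7 + E) = 2*E*(7 + E))
9*C(11) + u(-2) = 9*(-10) + 2*(-2)*(7 - 2) = -90 + 2*(-2)*5 = -90 - 20 = -110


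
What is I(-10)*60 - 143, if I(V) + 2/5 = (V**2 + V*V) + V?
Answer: 11233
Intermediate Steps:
I(V) = -2/5 + V + 2*V**2 (I(V) = -2/5 + ((V**2 + V*V) + V) = -2/5 + ((V**2 + V**2) + V) = -2/5 + (2*V**2 + V) = -2/5 + (V + 2*V**2) = -2/5 + V + 2*V**2)
I(-10)*60 - 143 = (-2/5 - 10 + 2*(-10)**2)*60 - 143 = (-2/5 - 10 + 2*100)*60 - 143 = (-2/5 - 10 + 200)*60 - 143 = (948/5)*60 - 143 = 11376 - 143 = 11233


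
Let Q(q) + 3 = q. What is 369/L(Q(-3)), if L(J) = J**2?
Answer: 41/4 ≈ 10.250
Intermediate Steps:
Q(q) = -3 + q
369/L(Q(-3)) = 369/((-3 - 3)**2) = 369/((-6)**2) = 369/36 = 369*(1/36) = 41/4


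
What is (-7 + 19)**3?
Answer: 1728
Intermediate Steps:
(-7 + 19)**3 = 12**3 = 1728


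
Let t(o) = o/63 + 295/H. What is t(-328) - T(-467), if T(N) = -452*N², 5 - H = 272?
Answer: 552716875009/5607 ≈ 9.8576e+7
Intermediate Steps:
H = -267 (H = 5 - 1*272 = 5 - 272 = -267)
t(o) = -295/267 + o/63 (t(o) = o/63 + 295/(-267) = o*(1/63) + 295*(-1/267) = o/63 - 295/267 = -295/267 + o/63)
t(-328) - T(-467) = (-295/267 + (1/63)*(-328)) - (-452)*(-467)² = (-295/267 - 328/63) - (-452)*218089 = -35387/5607 - 1*(-98576228) = -35387/5607 + 98576228 = 552716875009/5607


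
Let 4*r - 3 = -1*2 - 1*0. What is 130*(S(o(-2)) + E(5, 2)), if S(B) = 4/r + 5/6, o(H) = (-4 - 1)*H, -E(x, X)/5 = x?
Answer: -3185/3 ≈ -1061.7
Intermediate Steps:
E(x, X) = -5*x
o(H) = -5*H
r = 1/4 (r = 3/4 + (-1*2 - 1*0)/4 = 3/4 + (-2 + 0)/4 = 3/4 + (1/4)*(-2) = 3/4 - 1/2 = 1/4 ≈ 0.25000)
S(B) = 101/6 (S(B) = 4/(1/4) + 5/6 = 4*4 + 5*(1/6) = 16 + 5/6 = 101/6)
130*(S(o(-2)) + E(5, 2)) = 130*(101/6 - 5*5) = 130*(101/6 - 25) = 130*(-49/6) = -3185/3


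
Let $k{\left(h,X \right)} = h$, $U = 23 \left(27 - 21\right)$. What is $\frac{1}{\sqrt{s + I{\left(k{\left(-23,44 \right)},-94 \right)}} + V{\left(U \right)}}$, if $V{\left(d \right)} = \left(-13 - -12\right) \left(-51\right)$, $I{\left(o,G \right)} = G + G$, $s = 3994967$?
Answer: $- \frac{1}{78278} + \frac{\sqrt{3994779}}{3992178} \approx 0.00048788$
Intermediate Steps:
$U = 138$ ($U = 23 \cdot 6 = 138$)
$I{\left(o,G \right)} = 2 G$
$V{\left(d \right)} = 51$ ($V{\left(d \right)} = \left(-13 + 12\right) \left(-51\right) = \left(-1\right) \left(-51\right) = 51$)
$\frac{1}{\sqrt{s + I{\left(k{\left(-23,44 \right)},-94 \right)}} + V{\left(U \right)}} = \frac{1}{\sqrt{3994967 + 2 \left(-94\right)} + 51} = \frac{1}{\sqrt{3994967 - 188} + 51} = \frac{1}{\sqrt{3994779} + 51} = \frac{1}{51 + \sqrt{3994779}}$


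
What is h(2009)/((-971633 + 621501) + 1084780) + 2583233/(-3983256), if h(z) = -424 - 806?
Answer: -237833295233/365786381736 ≈ -0.65020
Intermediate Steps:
h(z) = -1230
h(2009)/((-971633 + 621501) + 1084780) + 2583233/(-3983256) = -1230/((-971633 + 621501) + 1084780) + 2583233/(-3983256) = -1230/(-350132 + 1084780) + 2583233*(-1/3983256) = -1230/734648 - 2583233/3983256 = -1230*1/734648 - 2583233/3983256 = -615/367324 - 2583233/3983256 = -237833295233/365786381736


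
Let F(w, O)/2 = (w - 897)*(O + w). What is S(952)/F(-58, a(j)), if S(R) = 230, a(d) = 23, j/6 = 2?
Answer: 23/6685 ≈ 0.0034405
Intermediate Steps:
j = 12 (j = 6*2 = 12)
F(w, O) = 2*(-897 + w)*(O + w) (F(w, O) = 2*((w - 897)*(O + w)) = 2*((-897 + w)*(O + w)) = 2*(-897 + w)*(O + w))
S(952)/F(-58, a(j)) = 230/(-1794*23 - 1794*(-58) + 2*(-58)² + 2*23*(-58)) = 230/(-41262 + 104052 + 2*3364 - 2668) = 230/(-41262 + 104052 + 6728 - 2668) = 230/66850 = 230*(1/66850) = 23/6685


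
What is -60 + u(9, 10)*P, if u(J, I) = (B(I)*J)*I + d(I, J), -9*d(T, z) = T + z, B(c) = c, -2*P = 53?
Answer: -429373/18 ≈ -23854.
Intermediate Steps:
P = -53/2 (P = -1/2*53 = -53/2 ≈ -26.500)
d(T, z) = -T/9 - z/9 (d(T, z) = -(T + z)/9 = -T/9 - z/9)
u(J, I) = -I/9 - J/9 + J*I**2 (u(J, I) = (I*J)*I + (-I/9 - J/9) = J*I**2 + (-I/9 - J/9) = -I/9 - J/9 + J*I**2)
-60 + u(9, 10)*P = -60 + (-1/9*10 - 1/9*9 + 9*10**2)*(-53/2) = -60 + (-10/9 - 1 + 9*100)*(-53/2) = -60 + (-10/9 - 1 + 900)*(-53/2) = -60 + (8081/9)*(-53/2) = -60 - 428293/18 = -429373/18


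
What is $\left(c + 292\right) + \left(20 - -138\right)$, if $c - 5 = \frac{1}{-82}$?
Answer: $\frac{37309}{82} \approx 454.99$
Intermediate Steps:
$c = \frac{409}{82}$ ($c = 5 + \frac{1}{-82} = 5 - \frac{1}{82} = \frac{409}{82} \approx 4.9878$)
$\left(c + 292\right) + \left(20 - -138\right) = \left(\frac{409}{82} + 292\right) + \left(20 - -138\right) = \frac{24353}{82} + \left(20 + 138\right) = \frac{24353}{82} + 158 = \frac{37309}{82}$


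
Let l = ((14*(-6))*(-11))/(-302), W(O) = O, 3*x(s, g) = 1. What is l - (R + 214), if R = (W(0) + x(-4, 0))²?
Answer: -295135/1359 ≈ -217.17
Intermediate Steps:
x(s, g) = ⅓ (x(s, g) = (⅓)*1 = ⅓)
R = ⅑ (R = (0 + ⅓)² = (⅓)² = ⅑ ≈ 0.11111)
l = -462/151 (l = -84*(-11)*(-1/302) = 924*(-1/302) = -462/151 ≈ -3.0596)
l - (R + 214) = -462/151 - (⅑ + 214) = -462/151 - 1*1927/9 = -462/151 - 1927/9 = -295135/1359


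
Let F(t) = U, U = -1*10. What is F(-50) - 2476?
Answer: -2486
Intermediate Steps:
U = -10
F(t) = -10
F(-50) - 2476 = -10 - 2476 = -2486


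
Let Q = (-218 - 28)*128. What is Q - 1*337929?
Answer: -369417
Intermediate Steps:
Q = -31488 (Q = -246*128 = -31488)
Q - 1*337929 = -31488 - 1*337929 = -31488 - 337929 = -369417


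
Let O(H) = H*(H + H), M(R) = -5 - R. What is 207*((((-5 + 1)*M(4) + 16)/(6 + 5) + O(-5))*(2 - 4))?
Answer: -249228/11 ≈ -22657.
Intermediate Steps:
O(H) = 2*H**2 (O(H) = H*(2*H) = 2*H**2)
207*((((-5 + 1)*M(4) + 16)/(6 + 5) + O(-5))*(2 - 4)) = 207*((((-5 + 1)*(-5 - 1*4) + 16)/(6 + 5) + 2*(-5)**2)*(2 - 4)) = 207*(((-4*(-5 - 4) + 16)/11 + 2*25)*(-2)) = 207*(((-4*(-9) + 16)*(1/11) + 50)*(-2)) = 207*(((36 + 16)*(1/11) + 50)*(-2)) = 207*((52*(1/11) + 50)*(-2)) = 207*((52/11 + 50)*(-2)) = 207*((602/11)*(-2)) = 207*(-1204/11) = -249228/11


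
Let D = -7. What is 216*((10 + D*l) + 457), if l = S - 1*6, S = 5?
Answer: 102384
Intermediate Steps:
l = -1 (l = 5 - 1*6 = 5 - 6 = -1)
216*((10 + D*l) + 457) = 216*((10 - 7*(-1)) + 457) = 216*((10 + 7) + 457) = 216*(17 + 457) = 216*474 = 102384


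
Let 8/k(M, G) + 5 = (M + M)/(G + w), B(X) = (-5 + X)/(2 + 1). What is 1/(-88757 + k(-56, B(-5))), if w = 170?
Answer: -709/62929713 ≈ -1.1267e-5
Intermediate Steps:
B(X) = -5/3 + X/3 (B(X) = (-5 + X)/3 = (-5 + X)*(⅓) = -5/3 + X/3)
k(M, G) = 8/(-5 + 2*M/(170 + G)) (k(M, G) = 8/(-5 + (M + M)/(G + 170)) = 8/(-5 + (2*M)/(170 + G)) = 8/(-5 + 2*M/(170 + G)))
1/(-88757 + k(-56, B(-5))) = 1/(-88757 + 8*(-170 - (-5/3 + (⅓)*(-5)))/(850 - 2*(-56) + 5*(-5/3 + (⅓)*(-5)))) = 1/(-88757 + 8*(-170 - (-5/3 - 5/3))/(850 + 112 + 5*(-5/3 - 5/3))) = 1/(-88757 + 8*(-170 - 1*(-10/3))/(850 + 112 + 5*(-10/3))) = 1/(-88757 + 8*(-170 + 10/3)/(850 + 112 - 50/3)) = 1/(-88757 + 8*(-500/3)/(2836/3)) = 1/(-88757 + 8*(3/2836)*(-500/3)) = 1/(-88757 - 1000/709) = 1/(-62929713/709) = -709/62929713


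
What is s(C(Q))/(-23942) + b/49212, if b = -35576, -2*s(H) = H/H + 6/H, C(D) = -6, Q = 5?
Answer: -8894/12303 ≈ -0.72291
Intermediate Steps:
s(H) = -½ - 3/H (s(H) = -(H/H + 6/H)/2 = -(1 + 6/H)/2 = -½ - 3/H)
s(C(Q))/(-23942) + b/49212 = ((½)*(-6 - 1*(-6))/(-6))/(-23942) - 35576/49212 = ((½)*(-⅙)*(-6 + 6))*(-1/23942) - 35576*1/49212 = ((½)*(-⅙)*0)*(-1/23942) - 8894/12303 = 0*(-1/23942) - 8894/12303 = 0 - 8894/12303 = -8894/12303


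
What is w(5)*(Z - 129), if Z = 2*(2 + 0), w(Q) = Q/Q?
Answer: -125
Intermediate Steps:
w(Q) = 1
Z = 4 (Z = 2*2 = 4)
w(5)*(Z - 129) = 1*(4 - 129) = 1*(-125) = -125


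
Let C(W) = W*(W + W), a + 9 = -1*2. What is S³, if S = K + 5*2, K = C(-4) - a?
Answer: 148877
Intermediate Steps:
a = -11 (a = -9 - 1*2 = -9 - 2 = -11)
C(W) = 2*W² (C(W) = W*(2*W) = 2*W²)
K = 43 (K = 2*(-4)² - 1*(-11) = 2*16 + 11 = 32 + 11 = 43)
S = 53 (S = 43 + 5*2 = 43 + 10 = 53)
S³ = 53³ = 148877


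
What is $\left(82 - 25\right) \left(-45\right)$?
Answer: $-2565$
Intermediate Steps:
$\left(82 - 25\right) \left(-45\right) = 57 \left(-45\right) = -2565$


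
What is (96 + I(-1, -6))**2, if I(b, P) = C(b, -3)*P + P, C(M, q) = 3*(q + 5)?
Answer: 2916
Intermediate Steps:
C(M, q) = 15 + 3*q (C(M, q) = 3*(5 + q) = 15 + 3*q)
I(b, P) = 7*P (I(b, P) = (15 + 3*(-3))*P + P = (15 - 9)*P + P = 6*P + P = 7*P)
(96 + I(-1, -6))**2 = (96 + 7*(-6))**2 = (96 - 42)**2 = 54**2 = 2916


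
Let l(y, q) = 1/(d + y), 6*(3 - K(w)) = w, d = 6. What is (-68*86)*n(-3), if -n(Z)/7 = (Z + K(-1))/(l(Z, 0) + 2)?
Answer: 2924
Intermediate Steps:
K(w) = 3 - w/6
l(y, q) = 1/(6 + y)
n(Z) = -7*(19/6 + Z)/(2 + 1/(6 + Z)) (n(Z) = -7*(Z + (3 - ⅙*(-1)))/(1/(6 + Z) + 2) = -7*(Z + (3 + ⅙))/(2 + 1/(6 + Z)) = -7*(Z + 19/6)/(2 + 1/(6 + Z)) = -7*(19/6 + Z)/(2 + 1/(6 + Z)))
(-68*86)*n(-3) = (-68*86)*(-7*(6 - 3)*(19 + 6*(-3))/(78 + 12*(-3))) = -(-40936)*3*(19 - 18)/(78 - 36) = -(-40936)*3/42 = -5848*(-½) = 2924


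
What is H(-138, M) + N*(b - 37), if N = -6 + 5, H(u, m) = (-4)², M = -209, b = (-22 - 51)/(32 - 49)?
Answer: 828/17 ≈ 48.706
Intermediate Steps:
b = 73/17 (b = -73/(-17) = -73*(-1/17) = 73/17 ≈ 4.2941)
H(u, m) = 16
N = -1
H(-138, M) + N*(b - 37) = 16 - (73/17 - 37) = 16 - 1*(-556/17) = 16 + 556/17 = 828/17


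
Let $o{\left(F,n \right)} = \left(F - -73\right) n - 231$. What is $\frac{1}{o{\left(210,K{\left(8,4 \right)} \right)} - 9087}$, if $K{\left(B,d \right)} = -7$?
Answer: $- \frac{1}{11299} \approx -8.8503 \cdot 10^{-5}$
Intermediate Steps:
$o{\left(F,n \right)} = -231 + n \left(73 + F\right)$ ($o{\left(F,n \right)} = \left(F + 73\right) n - 231 = \left(73 + F\right) n - 231 = n \left(73 + F\right) - 231 = -231 + n \left(73 + F\right)$)
$\frac{1}{o{\left(210,K{\left(8,4 \right)} \right)} - 9087} = \frac{1}{\left(-231 + 73 \left(-7\right) + 210 \left(-7\right)\right) - 9087} = \frac{1}{\left(-231 - 511 - 1470\right) - 9087} = \frac{1}{-2212 - 9087} = \frac{1}{-11299} = - \frac{1}{11299}$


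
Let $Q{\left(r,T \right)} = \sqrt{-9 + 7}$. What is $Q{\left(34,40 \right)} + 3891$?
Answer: $3891 + i \sqrt{2} \approx 3891.0 + 1.4142 i$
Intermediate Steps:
$Q{\left(r,T \right)} = i \sqrt{2}$ ($Q{\left(r,T \right)} = \sqrt{-2} = i \sqrt{2}$)
$Q{\left(34,40 \right)} + 3891 = i \sqrt{2} + 3891 = 3891 + i \sqrt{2}$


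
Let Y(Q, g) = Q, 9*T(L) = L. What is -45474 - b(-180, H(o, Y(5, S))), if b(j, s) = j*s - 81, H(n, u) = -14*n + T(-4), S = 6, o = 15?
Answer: -83273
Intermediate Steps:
T(L) = L/9
H(n, u) = -4/9 - 14*n (H(n, u) = -14*n + (⅑)*(-4) = -14*n - 4/9 = -4/9 - 14*n)
b(j, s) = -81 + j*s
-45474 - b(-180, H(o, Y(5, S))) = -45474 - (-81 - 180*(-4/9 - 14*15)) = -45474 - (-81 - 180*(-4/9 - 210)) = -45474 - (-81 - 180*(-1894/9)) = -45474 - (-81 + 37880) = -45474 - 1*37799 = -45474 - 37799 = -83273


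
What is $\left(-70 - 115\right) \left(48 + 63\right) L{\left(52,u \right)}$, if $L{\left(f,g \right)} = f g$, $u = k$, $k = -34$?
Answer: $36305880$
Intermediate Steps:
$u = -34$
$\left(-70 - 115\right) \left(48 + 63\right) L{\left(52,u \right)} = \left(-70 - 115\right) \left(48 + 63\right) 52 \left(-34\right) = \left(-70 - 115\right) 111 \left(-1768\right) = \left(-185\right) 111 \left(-1768\right) = \left(-20535\right) \left(-1768\right) = 36305880$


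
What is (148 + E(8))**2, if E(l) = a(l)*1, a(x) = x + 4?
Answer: 25600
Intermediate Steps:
a(x) = 4 + x
E(l) = 4 + l (E(l) = (4 + l)*1 = 4 + l)
(148 + E(8))**2 = (148 + (4 + 8))**2 = (148 + 12)**2 = 160**2 = 25600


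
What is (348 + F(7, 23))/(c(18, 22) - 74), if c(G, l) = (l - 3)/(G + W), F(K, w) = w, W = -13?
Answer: -1855/351 ≈ -5.2849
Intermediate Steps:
c(G, l) = (-3 + l)/(-13 + G) (c(G, l) = (l - 3)/(G - 13) = (-3 + l)/(-13 + G))
(348 + F(7, 23))/(c(18, 22) - 74) = (348 + 23)/((-3 + 22)/(-13 + 18) - 74) = 371/(19/5 - 74) = 371/(-351/5) = 371*(-5/351) = -1855/351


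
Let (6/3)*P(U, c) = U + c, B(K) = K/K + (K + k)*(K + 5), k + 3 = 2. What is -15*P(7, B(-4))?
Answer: -45/2 ≈ -22.500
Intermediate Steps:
k = -1 (k = -3 + 2 = -1)
B(K) = 1 + (-1 + K)*(5 + K) (B(K) = K/K + (K - 1)*(K + 5) = 1 + (-1 + K)*(5 + K))
P(U, c) = U/2 + c/2 (P(U, c) = (U + c)/2 = U/2 + c/2)
-15*P(7, B(-4)) = -15*((½)*7 + (-4 + (-4)² + 4*(-4))/2) = -15*(7/2 + (-4 + 16 - 16)/2) = -15*(7/2 + (½)*(-4)) = -15*(7/2 - 2) = -15*3/2 = -45/2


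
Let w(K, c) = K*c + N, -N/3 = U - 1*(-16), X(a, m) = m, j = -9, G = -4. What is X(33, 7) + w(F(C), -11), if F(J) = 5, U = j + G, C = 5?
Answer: -57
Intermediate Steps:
U = -13 (U = -9 - 4 = -13)
N = -9 (N = -3*(-13 - 1*(-16)) = -3*(-13 + 16) = -3*3 = -9)
w(K, c) = -9 + K*c (w(K, c) = K*c - 9 = -9 + K*c)
X(33, 7) + w(F(C), -11) = 7 + (-9 + 5*(-11)) = 7 + (-9 - 55) = 7 - 64 = -57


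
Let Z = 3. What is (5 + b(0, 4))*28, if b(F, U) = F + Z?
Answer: 224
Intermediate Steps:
b(F, U) = 3 + F (b(F, U) = F + 3 = 3 + F)
(5 + b(0, 4))*28 = (5 + (3 + 0))*28 = (5 + 3)*28 = 8*28 = 224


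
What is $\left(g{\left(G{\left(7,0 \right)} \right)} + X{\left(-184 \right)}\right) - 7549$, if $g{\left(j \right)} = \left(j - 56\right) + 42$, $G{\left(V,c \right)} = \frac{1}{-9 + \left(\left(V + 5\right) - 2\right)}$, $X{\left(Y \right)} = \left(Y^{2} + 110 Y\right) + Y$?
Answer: $5870$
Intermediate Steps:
$X{\left(Y \right)} = Y^{2} + 111 Y$
$G{\left(V,c \right)} = \frac{1}{-6 + V}$ ($G{\left(V,c \right)} = \frac{1}{-9 + \left(\left(5 + V\right) - 2\right)} = \frac{1}{-9 + \left(3 + V\right)} = \frac{1}{-6 + V}$)
$g{\left(j \right)} = -14 + j$ ($g{\left(j \right)} = \left(-56 + j\right) + 42 = -14 + j$)
$\left(g{\left(G{\left(7,0 \right)} \right)} + X{\left(-184 \right)}\right) - 7549 = \left(\left(-14 + \frac{1}{-6 + 7}\right) - 184 \left(111 - 184\right)\right) - 7549 = \left(\left(-14 + 1^{-1}\right) - -13432\right) - 7549 = \left(\left(-14 + 1\right) + 13432\right) - 7549 = \left(-13 + 13432\right) - 7549 = 13419 - 7549 = 5870$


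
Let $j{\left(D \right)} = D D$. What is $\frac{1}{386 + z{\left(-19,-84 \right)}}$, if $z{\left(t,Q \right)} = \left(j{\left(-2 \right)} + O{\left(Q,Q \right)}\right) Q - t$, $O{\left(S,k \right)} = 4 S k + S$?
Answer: $- \frac{1}{2363691} \approx -4.2307 \cdot 10^{-7}$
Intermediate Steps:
$j{\left(D \right)} = D^{2}$
$O{\left(S,k \right)} = S + 4 S k$ ($O{\left(S,k \right)} = 4 S k + S = S + 4 S k$)
$z{\left(t,Q \right)} = - t + Q \left(4 + Q \left(1 + 4 Q\right)\right)$ ($z{\left(t,Q \right)} = \left(\left(-2\right)^{2} + Q \left(1 + 4 Q\right)\right) Q - t = \left(4 + Q \left(1 + 4 Q\right)\right) Q - t = Q \left(4 + Q \left(1 + 4 Q\right)\right) - t = - t + Q \left(4 + Q \left(1 + 4 Q\right)\right)$)
$\frac{1}{386 + z{\left(-19,-84 \right)}} = \frac{1}{386 + \left(\left(-1\right) \left(-19\right) + 4 \left(-84\right) + \left(-84\right)^{2} \left(1 + 4 \left(-84\right)\right)\right)} = \frac{1}{386 + \left(19 - 336 + 7056 \left(1 - 336\right)\right)} = \frac{1}{386 + \left(19 - 336 + 7056 \left(-335\right)\right)} = \frac{1}{386 - 2364077} = \frac{1}{-2363691} = - \frac{1}{2363691}$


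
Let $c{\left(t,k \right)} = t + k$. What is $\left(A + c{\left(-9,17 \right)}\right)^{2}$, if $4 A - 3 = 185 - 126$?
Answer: $\frac{2209}{4} \approx 552.25$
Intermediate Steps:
$c{\left(t,k \right)} = k + t$
$A = \frac{31}{2}$ ($A = \frac{3}{4} + \frac{185 - 126}{4} = \frac{3}{4} + \frac{1}{4} \cdot 59 = \frac{3}{4} + \frac{59}{4} = \frac{31}{2} \approx 15.5$)
$\left(A + c{\left(-9,17 \right)}\right)^{2} = \left(\frac{31}{2} + \left(17 - 9\right)\right)^{2} = \left(\frac{31}{2} + 8\right)^{2} = \left(\frac{47}{2}\right)^{2} = \frac{2209}{4}$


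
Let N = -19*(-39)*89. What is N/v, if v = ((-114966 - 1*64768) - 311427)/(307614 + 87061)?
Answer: -26028421575/491161 ≈ -52994.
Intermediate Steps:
N = 65949 (N = 741*89 = 65949)
v = -491161/394675 (v = ((-114966 - 64768) - 311427)/394675 = (-179734 - 311427)*(1/394675) = -491161*1/394675 = -491161/394675 ≈ -1.2445)
N/v = 65949/(-491161/394675) = 65949*(-394675/491161) = -26028421575/491161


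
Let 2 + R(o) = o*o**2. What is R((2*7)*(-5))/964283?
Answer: -343002/964283 ≈ -0.35571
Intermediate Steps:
R(o) = -2 + o**3 (R(o) = -2 + o*o**2 = -2 + o**3)
R((2*7)*(-5))/964283 = (-2 + ((2*7)*(-5))**3)/964283 = (-2 + (14*(-5))**3)*(1/964283) = (-2 + (-70)**3)*(1/964283) = (-2 - 343000)*(1/964283) = -343002*1/964283 = -343002/964283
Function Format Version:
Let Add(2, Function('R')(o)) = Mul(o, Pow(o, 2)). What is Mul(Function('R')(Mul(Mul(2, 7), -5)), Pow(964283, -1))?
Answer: Rational(-343002, 964283) ≈ -0.35571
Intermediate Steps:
Function('R')(o) = Add(-2, Pow(o, 3)) (Function('R')(o) = Add(-2, Mul(o, Pow(o, 2))) = Add(-2, Pow(o, 3)))
Mul(Function('R')(Mul(Mul(2, 7), -5)), Pow(964283, -1)) = Mul(Add(-2, Pow(Mul(Mul(2, 7), -5), 3)), Pow(964283, -1)) = Mul(Add(-2, Pow(Mul(14, -5), 3)), Rational(1, 964283)) = Mul(Add(-2, Pow(-70, 3)), Rational(1, 964283)) = Mul(Add(-2, -343000), Rational(1, 964283)) = Mul(-343002, Rational(1, 964283)) = Rational(-343002, 964283)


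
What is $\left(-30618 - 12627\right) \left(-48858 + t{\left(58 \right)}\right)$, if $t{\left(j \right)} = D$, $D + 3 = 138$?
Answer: $2107026135$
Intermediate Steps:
$D = 135$ ($D = -3 + 138 = 135$)
$t{\left(j \right)} = 135$
$\left(-30618 - 12627\right) \left(-48858 + t{\left(58 \right)}\right) = \left(-30618 - 12627\right) \left(-48858 + 135\right) = \left(-43245\right) \left(-48723\right) = 2107026135$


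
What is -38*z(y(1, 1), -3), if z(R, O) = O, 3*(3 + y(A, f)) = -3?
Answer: 114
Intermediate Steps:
y(A, f) = -4 (y(A, f) = -3 + (⅓)*(-3) = -3 - 1 = -4)
-38*z(y(1, 1), -3) = -38*(-3) = 114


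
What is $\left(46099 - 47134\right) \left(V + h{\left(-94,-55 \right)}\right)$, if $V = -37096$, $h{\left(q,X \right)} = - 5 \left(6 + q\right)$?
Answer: $37938960$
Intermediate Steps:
$h{\left(q,X \right)} = -30 - 5 q$
$\left(46099 - 47134\right) \left(V + h{\left(-94,-55 \right)}\right) = \left(46099 - 47134\right) \left(-37096 - -440\right) = - 1035 \left(-37096 + \left(-30 + 470\right)\right) = - 1035 \left(-37096 + 440\right) = \left(-1035\right) \left(-36656\right) = 37938960$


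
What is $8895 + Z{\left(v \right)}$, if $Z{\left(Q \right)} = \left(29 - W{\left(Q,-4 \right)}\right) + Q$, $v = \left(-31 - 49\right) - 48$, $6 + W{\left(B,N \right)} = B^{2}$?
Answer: $-7582$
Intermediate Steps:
$W{\left(B,N \right)} = -6 + B^{2}$
$v = -128$ ($v = -80 - 48 = -128$)
$Z{\left(Q \right)} = 35 + Q - Q^{2}$ ($Z{\left(Q \right)} = \left(29 - \left(-6 + Q^{2}\right)\right) + Q = \left(35 - Q^{2}\right) + Q = 35 + Q - Q^{2}$)
$8895 + Z{\left(v \right)} = 8895 - 16477 = -7582$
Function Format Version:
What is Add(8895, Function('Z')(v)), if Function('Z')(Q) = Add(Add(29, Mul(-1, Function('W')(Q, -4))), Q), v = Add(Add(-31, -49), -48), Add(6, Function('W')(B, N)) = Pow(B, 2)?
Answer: -7582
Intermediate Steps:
Function('W')(B, N) = Add(-6, Pow(B, 2))
v = -128 (v = Add(-80, -48) = -128)
Function('Z')(Q) = Add(35, Q, Mul(-1, Pow(Q, 2))) (Function('Z')(Q) = Add(Add(29, Mul(-1, Add(-6, Pow(Q, 2)))), Q) = Add(Add(29, Add(6, Mul(-1, Pow(Q, 2)))), Q) = Add(Add(35, Mul(-1, Pow(Q, 2))), Q) = Add(35, Q, Mul(-1, Pow(Q, 2))))
Add(8895, Function('Z')(v)) = Add(8895, Add(35, -128, Mul(-1, Pow(-128, 2)))) = Add(8895, Add(35, -128, Mul(-1, 16384))) = Add(8895, Add(35, -128, -16384)) = Add(8895, -16477) = -7582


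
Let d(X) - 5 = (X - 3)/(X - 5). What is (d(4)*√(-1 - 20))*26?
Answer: 104*I*√21 ≈ 476.59*I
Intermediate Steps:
d(X) = 5 + (-3 + X)/(-5 + X) (d(X) = 5 + (X - 3)/(X - 5) = 5 + (-3 + X)/(-5 + X))
(d(4)*√(-1 - 20))*26 = ((2*(-14 + 3*4)/(-5 + 4))*√(-1 - 20))*26 = ((2*(-14 + 12)/(-1))*√(-21))*26 = ((2*(-1)*(-2))*(I*√21))*26 = (4*(I*√21))*26 = (4*I*√21)*26 = 104*I*√21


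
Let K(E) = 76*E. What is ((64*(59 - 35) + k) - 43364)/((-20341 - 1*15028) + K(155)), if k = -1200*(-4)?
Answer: 37028/23589 ≈ 1.5697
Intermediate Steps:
k = 4800
((64*(59 - 35) + k) - 43364)/((-20341 - 1*15028) + K(155)) = ((64*(59 - 35) + 4800) - 43364)/((-20341 - 1*15028) + 76*155) = ((64*24 + 4800) - 43364)/((-20341 - 15028) + 11780) = ((1536 + 4800) - 43364)/(-35369 + 11780) = (6336 - 43364)/(-23589) = -37028*(-1/23589) = 37028/23589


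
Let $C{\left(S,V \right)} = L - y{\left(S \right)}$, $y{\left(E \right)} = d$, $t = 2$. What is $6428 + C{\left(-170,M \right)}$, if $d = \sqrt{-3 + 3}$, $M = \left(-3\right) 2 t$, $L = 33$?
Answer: $6461$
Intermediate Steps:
$M = -12$ ($M = \left(-3\right) 2 \cdot 2 = \left(-6\right) 2 = -12$)
$d = 0$ ($d = \sqrt{0} = 0$)
$y{\left(E \right)} = 0$
$C{\left(S,V \right)} = 33$ ($C{\left(S,V \right)} = 33 - 0 = 33 + 0 = 33$)
$6428 + C{\left(-170,M \right)} = 6428 + 33 = 6461$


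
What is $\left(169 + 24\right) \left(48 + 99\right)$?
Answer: $28371$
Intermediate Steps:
$\left(169 + 24\right) \left(48 + 99\right) = 193 \cdot 147 = 28371$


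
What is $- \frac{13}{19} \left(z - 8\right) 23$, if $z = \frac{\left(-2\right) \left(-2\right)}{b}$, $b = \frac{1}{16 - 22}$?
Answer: $\frac{9568}{19} \approx 503.58$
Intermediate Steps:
$b = - \frac{1}{6}$ ($b = \frac{1}{-6} = - \frac{1}{6} \approx -0.16667$)
$z = -24$ ($z = \frac{\left(-2\right) \left(-2\right)}{- \frac{1}{6}} = 4 \left(-6\right) = -24$)
$- \frac{13}{19} \left(z - 8\right) 23 = - \frac{13}{19} \left(-24 - 8\right) 23 = \left(-13\right) \frac{1}{19} \left(-24 - 8\right) 23 = \left(- \frac{13}{19}\right) \left(-32\right) 23 = \frac{416}{19} \cdot 23 = \frac{9568}{19}$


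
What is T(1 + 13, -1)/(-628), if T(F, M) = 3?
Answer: -3/628 ≈ -0.0047771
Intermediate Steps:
T(1 + 13, -1)/(-628) = 3/(-628) = 3*(-1/628) = -3/628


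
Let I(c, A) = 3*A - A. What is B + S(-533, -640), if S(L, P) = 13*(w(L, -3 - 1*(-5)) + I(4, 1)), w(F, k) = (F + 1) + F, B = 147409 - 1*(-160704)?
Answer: 294294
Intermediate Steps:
B = 308113 (B = 147409 + 160704 = 308113)
w(F, k) = 1 + 2*F (w(F, k) = (1 + F) + F = 1 + 2*F)
I(c, A) = 2*A
S(L, P) = 39 + 26*L (S(L, P) = 13*((1 + 2*L) + 2*1) = 13*((1 + 2*L) + 2) = 13*(3 + 2*L) = 39 + 26*L)
B + S(-533, -640) = 308113 + (39 + 26*(-533)) = 308113 + (39 - 13858) = 308113 - 13819 = 294294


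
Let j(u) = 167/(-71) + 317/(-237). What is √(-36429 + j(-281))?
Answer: I*√10315840626663/16827 ≈ 190.87*I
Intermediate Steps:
j(u) = -62086/16827 (j(u) = 167*(-1/71) + 317*(-1/237) = -167/71 - 317/237 = -62086/16827)
√(-36429 + j(-281)) = √(-36429 - 62086/16827) = √(-613052869/16827) = I*√10315840626663/16827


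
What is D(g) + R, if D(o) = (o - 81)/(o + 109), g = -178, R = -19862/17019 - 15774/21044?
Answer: 7566061463/4118700114 ≈ 1.8370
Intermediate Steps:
R = -343216817/179073918 (R = -19862*1/17019 - 15774*1/21044 = -19862/17019 - 7887/10522 = -343216817/179073918 ≈ -1.9166)
D(o) = (-81 + o)/(109 + o)
D(g) + R = (-81 - 178)/(109 - 178) - 343216817/179073918 = -259/(-69) - 343216817/179073918 = -1/69*(-259) - 343216817/179073918 = 259/69 - 343216817/179073918 = 7566061463/4118700114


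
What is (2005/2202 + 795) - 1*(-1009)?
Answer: 3974413/2202 ≈ 1804.9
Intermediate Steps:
(2005/2202 + 795) - 1*(-1009) = (2005*(1/2202) + 795) + 1009 = (2005/2202 + 795) + 1009 = 1752595/2202 + 1009 = 3974413/2202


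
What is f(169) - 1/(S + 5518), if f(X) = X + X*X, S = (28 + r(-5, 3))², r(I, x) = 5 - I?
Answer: 200018259/6962 ≈ 28730.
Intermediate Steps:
S = 1444 (S = (28 + (5 - 1*(-5)))² = (28 + (5 + 5))² = (28 + 10)² = 38² = 1444)
f(X) = X + X²
f(169) - 1/(S + 5518) = 169*(1 + 169) - 1/(1444 + 5518) = 169*170 - 1/6962 = 28730 - 1*1/6962 = 28730 - 1/6962 = 200018259/6962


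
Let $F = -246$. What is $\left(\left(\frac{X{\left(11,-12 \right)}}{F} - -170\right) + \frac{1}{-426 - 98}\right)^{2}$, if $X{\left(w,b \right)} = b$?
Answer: $\frac{13346505904369}{461562256} \approx 28916.0$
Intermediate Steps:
$\left(\left(\frac{X{\left(11,-12 \right)}}{F} - -170\right) + \frac{1}{-426 - 98}\right)^{2} = \left(\left(- \frac{12}{-246} - -170\right) + \frac{1}{-426 - 98}\right)^{2} = \left(\left(\left(-12\right) \left(- \frac{1}{246}\right) + 170\right) + \frac{1}{-524}\right)^{2} = \left(\left(\frac{2}{41} + 170\right) - \frac{1}{524}\right)^{2} = \left(\frac{6972}{41} - \frac{1}{524}\right)^{2} = \left(\frac{3653287}{21484}\right)^{2} = \frac{13346505904369}{461562256}$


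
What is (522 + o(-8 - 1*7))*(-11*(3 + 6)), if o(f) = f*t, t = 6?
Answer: -42768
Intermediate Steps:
o(f) = 6*f (o(f) = f*6 = 6*f)
(522 + o(-8 - 1*7))*(-11*(3 + 6)) = (522 + 6*(-8 - 1*7))*(-11*(3 + 6)) = (522 + 6*(-8 - 7))*(-11*9) = (522 + 6*(-15))*(-99) = (522 - 90)*(-99) = 432*(-99) = -42768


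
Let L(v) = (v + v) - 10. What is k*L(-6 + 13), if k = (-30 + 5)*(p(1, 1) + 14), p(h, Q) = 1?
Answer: -1500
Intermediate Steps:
L(v) = -10 + 2*v (L(v) = 2*v - 10 = -10 + 2*v)
k = -375 (k = (-30 + 5)*(1 + 14) = -25*15 = -375)
k*L(-6 + 13) = -375*(-10 + 2*(-6 + 13)) = -375*(-10 + 2*7) = -375*(-10 + 14) = -375*4 = -1500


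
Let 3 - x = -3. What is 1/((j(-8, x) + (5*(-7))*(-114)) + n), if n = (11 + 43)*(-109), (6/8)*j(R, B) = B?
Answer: -1/1888 ≈ -0.00052966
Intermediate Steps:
x = 6 (x = 3 - 1*(-3) = 3 + 3 = 6)
j(R, B) = 4*B/3
n = -5886 (n = 54*(-109) = -5886)
1/((j(-8, x) + (5*(-7))*(-114)) + n) = 1/(((4/3)*6 + (5*(-7))*(-114)) - 5886) = 1/((8 - 35*(-114)) - 5886) = 1/((8 + 3990) - 5886) = 1/(3998 - 5886) = 1/(-1888) = -1/1888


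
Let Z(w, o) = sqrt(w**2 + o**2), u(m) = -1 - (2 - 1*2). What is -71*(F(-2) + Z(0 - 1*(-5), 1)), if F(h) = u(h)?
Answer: 71 - 71*sqrt(26) ≈ -291.03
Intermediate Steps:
u(m) = -1 (u(m) = -1 - (2 - 2) = -1 - 1*0 = -1 + 0 = -1)
F(h) = -1
Z(w, o) = sqrt(o**2 + w**2)
-71*(F(-2) + Z(0 - 1*(-5), 1)) = -71*(-1 + sqrt(1**2 + (0 - 1*(-5))**2)) = -71*(-1 + sqrt(1 + (0 + 5)**2)) = -71*(-1 + sqrt(1 + 5**2)) = -71*(-1 + sqrt(1 + 25)) = -71*(-1 + sqrt(26)) = 71 - 71*sqrt(26)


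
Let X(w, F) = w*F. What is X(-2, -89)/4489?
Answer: 178/4489 ≈ 0.039652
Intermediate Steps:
X(w, F) = F*w
X(-2, -89)/4489 = -89*(-2)/4489 = 178*(1/4489) = 178/4489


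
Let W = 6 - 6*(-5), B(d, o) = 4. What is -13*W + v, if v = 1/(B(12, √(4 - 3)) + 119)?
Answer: -57563/123 ≈ -467.99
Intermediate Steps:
v = 1/123 (v = 1/(4 + 119) = 1/123 ≈ 0.0081301)
W = 36 (W = 6 + 30 = 36)
-13*W + v = -13*36 + 1/123 = -468 + 1/123 = -57563/123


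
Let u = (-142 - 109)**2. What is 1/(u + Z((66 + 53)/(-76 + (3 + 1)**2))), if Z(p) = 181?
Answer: 1/63182 ≈ 1.5827e-5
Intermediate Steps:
u = 63001 (u = (-251)**2 = 63001)
1/(u + Z((66 + 53)/(-76 + (3 + 1)**2))) = 1/(63001 + 181) = 1/63182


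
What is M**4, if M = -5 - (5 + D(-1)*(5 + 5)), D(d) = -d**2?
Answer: 0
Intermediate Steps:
M = 0 (M = -5 - (5 + (-1*(-1)**2)*(5 + 5)) = -5 - (5 - 1*1*10) = -5 - (5 - 1*10) = -5 - (5 - 10) = -5 - 1*(-5) = -5 + 5 = 0)
M**4 = 0**4 = 0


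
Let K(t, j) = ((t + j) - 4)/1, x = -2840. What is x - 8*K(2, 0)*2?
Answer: -2808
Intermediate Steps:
K(t, j) = -4 + j + t (K(t, j) = ((j + t) - 4)*1 = (-4 + j + t)*1 = -4 + j + t)
x - 8*K(2, 0)*2 = -2840 - 8*(-4 + 0 + 2)*2 = -2840 - 8*(-2)*2 = -2840 - (-16)*2 = -2840 - 1*(-32) = -2840 + 32 = -2808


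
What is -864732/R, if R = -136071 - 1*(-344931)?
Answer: -72061/17405 ≈ -4.1402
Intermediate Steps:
R = 208860 (R = -136071 + 344931 = 208860)
-864732/R = -864732/208860 = -864732*1/208860 = -72061/17405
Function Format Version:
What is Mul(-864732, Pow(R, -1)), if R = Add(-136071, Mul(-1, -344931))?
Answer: Rational(-72061, 17405) ≈ -4.1402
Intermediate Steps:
R = 208860 (R = Add(-136071, 344931) = 208860)
Mul(-864732, Pow(R, -1)) = Mul(-864732, Pow(208860, -1)) = Mul(-864732, Rational(1, 208860)) = Rational(-72061, 17405)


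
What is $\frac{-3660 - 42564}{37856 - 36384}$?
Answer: $- \frac{2889}{92} \approx -31.402$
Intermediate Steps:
$\frac{-3660 - 42564}{37856 - 36384} = - \frac{46224}{37856 - 36384} = - \frac{46224}{1472} = \left(-46224\right) \frac{1}{1472} = - \frac{2889}{92}$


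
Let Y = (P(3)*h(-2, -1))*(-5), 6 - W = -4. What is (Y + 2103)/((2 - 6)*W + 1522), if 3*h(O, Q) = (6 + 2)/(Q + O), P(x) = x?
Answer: 6349/4446 ≈ 1.4280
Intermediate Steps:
W = 10 (W = 6 - 1*(-4) = 6 + 4 = 10)
h(O, Q) = 8/(3*(O + Q)) (h(O, Q) = ((6 + 2)/(Q + O))/3 = (8/(O + Q))/3 = 8/(3*(O + Q)))
Y = 40/3 (Y = (3*(8/(3*(-2 - 1))))*(-5) = (3*((8/3)/(-3)))*(-5) = (3*((8/3)*(-1/3)))*(-5) = (3*(-8/9))*(-5) = -8/3*(-5) = 40/3 ≈ 13.333)
(Y + 2103)/((2 - 6)*W + 1522) = (40/3 + 2103)/((2 - 6)*10 + 1522) = 6349/(3*(-4*10 + 1522)) = 6349/(3*(-40 + 1522)) = (6349/3)/1482 = (6349/3)*(1/1482) = 6349/4446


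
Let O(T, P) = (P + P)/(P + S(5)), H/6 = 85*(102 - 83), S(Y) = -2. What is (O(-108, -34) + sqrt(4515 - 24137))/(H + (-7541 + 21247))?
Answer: 17/210564 + I*sqrt(19622)/23396 ≈ 8.0736e-5 + 0.0059873*I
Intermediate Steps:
H = 9690 (H = 6*(85*(102 - 83)) = 6*(85*19) = 6*1615 = 9690)
O(T, P) = 2*P/(-2 + P) (O(T, P) = (P + P)/(P - 2) = (2*P)/(-2 + P) = 2*P/(-2 + P))
(O(-108, -34) + sqrt(4515 - 24137))/(H + (-7541 + 21247)) = (2*(-34)/(-2 - 34) + sqrt(4515 - 24137))/(9690 + (-7541 + 21247)) = (2*(-34)/(-36) + sqrt(-19622))/(9690 + 13706) = (2*(-34)*(-1/36) + I*sqrt(19622))/23396 = (17/9 + I*sqrt(19622))*(1/23396) = 17/210564 + I*sqrt(19622)/23396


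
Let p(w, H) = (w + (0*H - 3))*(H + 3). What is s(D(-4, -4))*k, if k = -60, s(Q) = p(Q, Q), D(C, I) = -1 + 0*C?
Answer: 480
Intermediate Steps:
D(C, I) = -1 (D(C, I) = -1 + 0 = -1)
p(w, H) = (-3 + w)*(3 + H) (p(w, H) = (w + (0 - 3))*(3 + H) = (w - 3)*(3 + H) = (-3 + w)*(3 + H))
s(Q) = -9 + Q**2 (s(Q) = -9 - 3*Q + 3*Q + Q*Q = -9 - 3*Q + 3*Q + Q**2 = -9 + Q**2)
s(D(-4, -4))*k = (-9 + (-1)**2)*(-60) = (-9 + 1)*(-60) = -8*(-60) = 480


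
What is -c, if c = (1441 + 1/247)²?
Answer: -126684741184/61009 ≈ -2.0765e+6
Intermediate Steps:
c = 126684741184/61009 (c = (1441 + 1/247)² = (355928/247)² = 126684741184/61009 ≈ 2.0765e+6)
-c = -1*126684741184/61009 = -126684741184/61009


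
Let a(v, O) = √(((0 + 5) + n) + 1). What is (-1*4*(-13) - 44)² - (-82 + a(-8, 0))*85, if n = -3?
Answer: 7034 - 85*√3 ≈ 6886.8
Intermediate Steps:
a(v, O) = √3 (a(v, O) = √(((0 + 5) - 3) + 1) = √((5 - 3) + 1) = √(2 + 1) = √3)
(-1*4*(-13) - 44)² - (-82 + a(-8, 0))*85 = (-1*4*(-13) - 44)² - (-82 + √3)*85 = (-4*(-13) - 44)² - (-6970 + 85*√3) = (52 - 44)² + (6970 - 85*√3) = 8² + (6970 - 85*√3) = 64 + (6970 - 85*√3) = 7034 - 85*√3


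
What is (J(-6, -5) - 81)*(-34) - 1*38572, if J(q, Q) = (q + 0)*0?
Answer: -35818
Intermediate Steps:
J(q, Q) = 0 (J(q, Q) = q*0 = 0)
(J(-6, -5) - 81)*(-34) - 1*38572 = (0 - 81)*(-34) - 1*38572 = -81*(-34) - 38572 = 2754 - 38572 = -35818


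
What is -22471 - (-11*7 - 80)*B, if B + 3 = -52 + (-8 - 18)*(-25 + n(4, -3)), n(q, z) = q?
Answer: 54616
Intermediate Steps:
B = 491 (B = -3 + (-52 + (-8 - 18)*(-25 + 4)) = -3 + (-52 - 26*(-21)) = -3 + (-52 + 546) = -3 + 494 = 491)
-22471 - (-11*7 - 80)*B = -22471 - (-11*7 - 80)*491 = -22471 - (-77 - 80)*491 = -22471 - (-157)*491 = -22471 - 1*(-77087) = -22471 + 77087 = 54616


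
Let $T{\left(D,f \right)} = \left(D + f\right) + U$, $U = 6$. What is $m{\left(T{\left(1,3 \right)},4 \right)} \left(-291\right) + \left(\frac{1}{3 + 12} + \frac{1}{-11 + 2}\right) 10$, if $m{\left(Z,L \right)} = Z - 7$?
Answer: $- \frac{7861}{9} \approx -873.44$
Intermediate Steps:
$T{\left(D,f \right)} = 6 + D + f$ ($T{\left(D,f \right)} = \left(D + f\right) + 6 = 6 + D + f$)
$m{\left(Z,L \right)} = -7 + Z$
$m{\left(T{\left(1,3 \right)},4 \right)} \left(-291\right) + \left(\frac{1}{3 + 12} + \frac{1}{-11 + 2}\right) 10 = \left(-7 + \left(6 + 1 + 3\right)\right) \left(-291\right) + \left(\frac{1}{3 + 12} + \frac{1}{-11 + 2}\right) 10 = \left(-7 + 10\right) \left(-291\right) + \left(\frac{1}{15} + \frac{1}{-9}\right) 10 = 3 \left(-291\right) + \left(\frac{1}{15} - \frac{1}{9}\right) 10 = -873 - \frac{4}{9} = - \frac{7861}{9}$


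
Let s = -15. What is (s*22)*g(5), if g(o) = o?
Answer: -1650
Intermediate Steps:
(s*22)*g(5) = -15*22*5 = -330*5 = -1650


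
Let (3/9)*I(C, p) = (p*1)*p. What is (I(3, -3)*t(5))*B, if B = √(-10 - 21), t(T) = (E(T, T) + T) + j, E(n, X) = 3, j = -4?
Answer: 108*I*√31 ≈ 601.32*I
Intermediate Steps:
I(C, p) = 3*p² (I(C, p) = 3*((p*1)*p) = 3*(p*p) = 3*p²)
t(T) = -1 + T (t(T) = (3 + T) - 4 = -1 + T)
B = I*√31 (B = √(-31) = I*√31 ≈ 5.5678*I)
(I(3, -3)*t(5))*B = ((3*(-3)²)*(-1 + 5))*(I*√31) = ((3*9)*4)*(I*√31) = (27*4)*(I*√31) = 108*(I*√31) = 108*I*√31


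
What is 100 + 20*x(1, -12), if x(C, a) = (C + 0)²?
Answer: 120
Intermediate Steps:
x(C, a) = C²
100 + 20*x(1, -12) = 100 + 20*1² = 100 + 20*1 = 100 + 20 = 120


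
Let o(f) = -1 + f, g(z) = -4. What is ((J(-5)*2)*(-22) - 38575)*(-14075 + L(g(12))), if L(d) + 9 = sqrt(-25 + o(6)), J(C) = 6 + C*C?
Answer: 562500876 - 79878*I*sqrt(5) ≈ 5.625e+8 - 1.7861e+5*I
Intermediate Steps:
J(C) = 6 + C**2
L(d) = -9 + 2*I*sqrt(5) (L(d) = -9 + sqrt(-25 + (-1 + 6)) = -9 + sqrt(-25 + 5) = -9 + sqrt(-20) = -9 + 2*I*sqrt(5))
((J(-5)*2)*(-22) - 38575)*(-14075 + L(g(12))) = (((6 + (-5)**2)*2)*(-22) - 38575)*(-14075 + (-9 + 2*I*sqrt(5))) = (((6 + 25)*2)*(-22) - 38575)*(-14084 + 2*I*sqrt(5)) = ((31*2)*(-22) - 38575)*(-14084 + 2*I*sqrt(5)) = (62*(-22) - 38575)*(-14084 + 2*I*sqrt(5)) = (-1364 - 38575)*(-14084 + 2*I*sqrt(5)) = -39939*(-14084 + 2*I*sqrt(5)) = 562500876 - 79878*I*sqrt(5)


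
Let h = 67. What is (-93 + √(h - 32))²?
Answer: (93 - √35)² ≈ 7583.6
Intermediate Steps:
(-93 + √(h - 32))² = (-93 + √(67 - 32))² = (-93 + √35)²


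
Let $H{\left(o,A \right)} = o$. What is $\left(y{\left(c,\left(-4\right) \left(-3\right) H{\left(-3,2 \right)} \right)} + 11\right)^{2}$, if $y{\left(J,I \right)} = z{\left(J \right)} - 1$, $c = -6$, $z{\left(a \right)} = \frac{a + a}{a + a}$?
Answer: $121$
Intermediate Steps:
$z{\left(a \right)} = 1$ ($z{\left(a \right)} = \frac{2 a}{2 a} = 2 a \frac{1}{2 a} = 1$)
$y{\left(J,I \right)} = 0$ ($y{\left(J,I \right)} = 1 - 1 = 0$)
$\left(y{\left(c,\left(-4\right) \left(-3\right) H{\left(-3,2 \right)} \right)} + 11\right)^{2} = \left(0 + 11\right)^{2} = 11^{2} = 121$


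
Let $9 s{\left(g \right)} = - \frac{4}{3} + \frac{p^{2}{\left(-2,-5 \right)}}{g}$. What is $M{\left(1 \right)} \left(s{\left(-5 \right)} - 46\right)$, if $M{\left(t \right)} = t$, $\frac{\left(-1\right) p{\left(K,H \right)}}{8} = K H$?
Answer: $- \frac{5086}{27} \approx -188.37$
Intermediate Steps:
$p{\left(K,H \right)} = - 8 H K$ ($p{\left(K,H \right)} = - 8 K H = - 8 H K$)
$s{\left(g \right)} = - \frac{4}{27} + \frac{6400}{9 g}$ ($s{\left(g \right)} = \frac{- \frac{4}{3} + \frac{\left(\left(-8\right) \left(-5\right) \left(-2\right)\right)^{2}}{g}}{9} = \frac{\left(-4\right) \frac{1}{3} + \frac{\left(-80\right)^{2}}{g}}{9} = \frac{- \frac{4}{3} + \frac{6400}{g}}{9} = - \frac{4}{27} + \frac{6400}{9 g}$)
$M{\left(1 \right)} \left(s{\left(-5 \right)} - 46\right) = 1 \left(\frac{4 \left(4800 - -5\right)}{27 \left(-5\right)} - 46\right) = 1 \left(\frac{4}{27} \left(- \frac{1}{5}\right) \left(4800 + 5\right) - 46\right) = 1 \left(\frac{4}{27} \left(- \frac{1}{5}\right) 4805 - 46\right) = 1 \left(- \frac{3844}{27} - 46\right) = 1 \left(- \frac{5086}{27}\right) = - \frac{5086}{27}$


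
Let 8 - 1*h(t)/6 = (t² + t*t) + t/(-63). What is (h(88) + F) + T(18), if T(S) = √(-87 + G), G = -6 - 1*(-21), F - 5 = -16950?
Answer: -2306149/21 + 6*I*√2 ≈ -1.0982e+5 + 8.4853*I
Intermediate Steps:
F = -16945 (F = 5 - 16950 = -16945)
G = 15 (G = -6 + 21 = 15)
T(S) = 6*I*√2 (T(S) = √(-87 + 15) = √(-72) = 6*I*√2)
h(t) = 48 - 12*t² + 2*t/21 (h(t) = 48 - 6*((t² + t*t) + t/(-63)) = 48 - 6*((t² + t²) + t*(-1/63)) = 48 - 6*(2*t² - t/63) = 48 + (-12*t² + 2*t/21) = 48 - 12*t² + 2*t/21)
(h(88) + F) + T(18) = ((48 - 12*88² + (2/21)*88) - 16945) + 6*I*√2 = ((48 - 12*7744 + 176/21) - 16945) + 6*I*√2 = ((48 - 92928 + 176/21) - 16945) + 6*I*√2 = (-1950304/21 - 16945) + 6*I*√2 = -2306149/21 + 6*I*√2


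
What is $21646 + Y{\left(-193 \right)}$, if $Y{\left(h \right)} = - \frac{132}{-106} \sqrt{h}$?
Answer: $21646 + \frac{66 i \sqrt{193}}{53} \approx 21646.0 + 17.3 i$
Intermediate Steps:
$Y{\left(h \right)} = \frac{66 \sqrt{h}}{53}$ ($Y{\left(h \right)} = \left(-132\right) \left(- \frac{1}{106}\right) \sqrt{h} = \frac{66 \sqrt{h}}{53}$)
$21646 + Y{\left(-193 \right)} = 21646 + \frac{66 \sqrt{-193}}{53} = 21646 + \frac{66 i \sqrt{193}}{53}$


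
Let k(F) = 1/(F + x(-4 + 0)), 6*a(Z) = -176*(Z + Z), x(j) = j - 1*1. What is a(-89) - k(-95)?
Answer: 1566403/300 ≈ 5221.3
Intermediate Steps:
x(j) = -1 + j (x(j) = j - 1 = -1 + j)
a(Z) = -176*Z/3 (a(Z) = (-176*(Z + Z))/6 = (-352*Z)/6 = -176*Z/3)
k(F) = 1/(-5 + F) (k(F) = 1/(F + (-1 + (-4 + 0))) = 1/(F + (-1 - 4)) = 1/(F - 5) = 1/(-5 + F))
a(-89) - k(-95) = -176/3*(-89) - 1/(-5 - 95) = 15664/3 - 1/(-100) = 15664/3 - 1*(-1/100) = 15664/3 + 1/100 = 1566403/300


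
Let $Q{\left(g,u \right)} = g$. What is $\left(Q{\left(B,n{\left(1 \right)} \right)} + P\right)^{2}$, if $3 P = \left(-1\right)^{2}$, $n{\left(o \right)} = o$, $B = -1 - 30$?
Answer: $\frac{8464}{9} \approx 940.44$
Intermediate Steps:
$B = -31$ ($B = -1 - 30 = -31$)
$P = \frac{1}{3}$ ($P = \frac{\left(-1\right)^{2}}{3} = \frac{1}{3} \cdot 1 = \frac{1}{3} \approx 0.33333$)
$\left(Q{\left(B,n{\left(1 \right)} \right)} + P\right)^{2} = \left(-31 + \frac{1}{3}\right)^{2} = \left(- \frac{92}{3}\right)^{2} = \frac{8464}{9}$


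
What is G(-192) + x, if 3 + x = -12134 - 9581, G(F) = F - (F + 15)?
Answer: -21733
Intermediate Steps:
G(F) = -15 (G(F) = F - (15 + F) = F + (-15 - F) = -15)
x = -21718 (x = -3 + (-12134 - 9581) = -3 - 21715 = -21718)
G(-192) + x = -15 - 21718 = -21733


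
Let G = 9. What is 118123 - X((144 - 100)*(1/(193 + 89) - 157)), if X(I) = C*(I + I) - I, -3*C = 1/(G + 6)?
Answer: 14972599/135 ≈ 1.1091e+5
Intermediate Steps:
C = -1/45 (C = -1/(3*(9 + 6)) = -⅓/15 = -⅓*1/15 = -1/45 ≈ -0.022222)
X(I) = -47*I/45 (X(I) = -(I + I)/45 - I = -2*I/45 - I = -47*I/45)
118123 - X((144 - 100)*(1/(193 + 89) - 157)) = 118123 - (-47)*(144 - 100)*(1/(193 + 89) - 157)/45 = 118123 - (-47)*44*(1/282 - 157)/45 = 118123 - (-47)*44*(-44273/282)/45 = 118123 - (-47)*(-974006)/(45*141) = 118123 - 1*974006/135 = 118123 - 974006/135 = 14972599/135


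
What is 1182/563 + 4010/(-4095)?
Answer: 516532/461097 ≈ 1.1202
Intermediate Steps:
1182/563 + 4010/(-4095) = 1182*(1/563) + 4010*(-1/4095) = 1182/563 - 802/819 = 516532/461097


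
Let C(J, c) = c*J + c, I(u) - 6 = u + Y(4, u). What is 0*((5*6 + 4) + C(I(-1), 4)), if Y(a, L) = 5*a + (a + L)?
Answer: 0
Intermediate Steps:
Y(a, L) = L + 6*a (Y(a, L) = 5*a + (L + a) = L + 6*a)
I(u) = 30 + 2*u (I(u) = 6 + (u + (u + 6*4)) = 6 + (u + (u + 24)) = 6 + (u + (24 + u)) = 6 + (24 + 2*u) = 30 + 2*u)
C(J, c) = c + J*c (C(J, c) = J*c + c = c + J*c)
0*((5*6 + 4) + C(I(-1), 4)) = 0*((5*6 + 4) + 4*(1 + (30 + 2*(-1)))) = 0*((30 + 4) + 4*(1 + (30 - 2))) = 0*(34 + 4*(1 + 28)) = 0*(34 + 4*29) = 0*(34 + 116) = 0*150 = 0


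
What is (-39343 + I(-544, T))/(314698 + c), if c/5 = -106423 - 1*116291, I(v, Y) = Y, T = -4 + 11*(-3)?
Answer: 9845/199718 ≈ 0.049294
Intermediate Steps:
T = -37 (T = -4 - 33 = -37)
c = -1113570 (c = 5*(-106423 - 1*116291) = 5*(-106423 - 116291) = 5*(-222714) = -1113570)
(-39343 + I(-544, T))/(314698 + c) = (-39343 - 37)/(314698 - 1113570) = -39380/(-798872) = -39380*(-1/798872) = 9845/199718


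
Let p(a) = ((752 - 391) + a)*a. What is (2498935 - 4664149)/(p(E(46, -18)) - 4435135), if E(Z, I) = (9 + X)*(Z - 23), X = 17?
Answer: 2165214/3861653 ≈ 0.56070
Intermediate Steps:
E(Z, I) = -598 + 26*Z (E(Z, I) = (9 + 17)*(Z - 23) = 26*(-23 + Z) = -598 + 26*Z)
p(a) = a*(361 + a) (p(a) = (361 + a)*a = a*(361 + a))
(2498935 - 4664149)/(p(E(46, -18)) - 4435135) = (2498935 - 4664149)/((-598 + 26*46)*(361 + (-598 + 26*46)) - 4435135) = -2165214/((-598 + 1196)*(361 + (-598 + 1196)) - 4435135) = -2165214/(598*(361 + 598) - 4435135) = -2165214/(598*959 - 4435135) = -2165214/(573482 - 4435135) = -2165214/(-3861653) = -2165214*(-1/3861653) = 2165214/3861653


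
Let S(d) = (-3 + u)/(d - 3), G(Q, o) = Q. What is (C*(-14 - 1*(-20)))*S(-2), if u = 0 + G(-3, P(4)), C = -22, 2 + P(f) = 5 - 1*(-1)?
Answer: -792/5 ≈ -158.40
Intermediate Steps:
P(f) = 4 (P(f) = -2 + (5 - 1*(-1)) = -2 + (5 + 1) = -2 + 6 = 4)
u = -3 (u = 0 - 3 = -3)
S(d) = -6/(-3 + d) (S(d) = (-3 - 3)/(d - 3) = -6/(-3 + d))
(C*(-14 - 1*(-20)))*S(-2) = (-22*(-14 - 1*(-20)))*(-6/(-3 - 2)) = (-22*(-14 + 20))*(-6/(-5)) = (-22*6)*(-6*(-1/5)) = -132*6/5 = -792/5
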